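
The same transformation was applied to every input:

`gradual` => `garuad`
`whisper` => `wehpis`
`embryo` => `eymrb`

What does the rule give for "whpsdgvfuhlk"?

wlhhpusfdvg

The transformation: delete the last character, then take characters alternately from the front and the back (1st, last, 2nd, 2nd-last, ...).
"whpsdgvfuhlk" → "wlhhpusfdvg".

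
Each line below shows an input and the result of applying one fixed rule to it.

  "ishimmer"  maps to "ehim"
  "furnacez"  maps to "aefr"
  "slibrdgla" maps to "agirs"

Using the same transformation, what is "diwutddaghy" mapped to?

The pattern: keep every other character starting from the first (positions 1st, 3rd, 5th, ...), then sort the characters into alphabetical order.
Starting from "diwutddaghy": after the first operation, "dwtdgy"; after the second, "ddgtwy".

ddgtwy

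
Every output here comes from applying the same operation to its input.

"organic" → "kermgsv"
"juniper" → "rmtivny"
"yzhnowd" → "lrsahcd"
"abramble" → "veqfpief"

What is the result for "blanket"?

eroixfp

The transformation: shift every letter 4 places forward in the alphabet (wrapping around), then move the first 2 characters to the end (rotate left by 2).
So "blanket" becomes "eroixfp".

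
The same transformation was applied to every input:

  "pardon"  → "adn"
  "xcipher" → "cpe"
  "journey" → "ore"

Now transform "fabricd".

In each case the input is transformed by: keep every other character starting from the second (positions 2nd, 4th, 6th, ...).
So "fabricd" becomes "arc".

arc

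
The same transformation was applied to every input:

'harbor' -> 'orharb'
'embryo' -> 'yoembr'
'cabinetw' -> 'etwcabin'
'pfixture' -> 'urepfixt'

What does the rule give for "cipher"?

The rule is to swap the front and back halves of the string, then move the first character to the end.
For "cipher", step one produces "hercip"; step two turns that into "erciph".

erciph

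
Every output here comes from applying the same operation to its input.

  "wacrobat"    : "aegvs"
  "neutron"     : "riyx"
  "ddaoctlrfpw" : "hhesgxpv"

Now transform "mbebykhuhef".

qfifcoly

What's happening: shift every letter 4 places forward in the alphabet (wrapping around), then delete the last 3 characters.
For "mbebykhuhef", step one produces "qfifcolylij"; step two turns that into "qfifcoly".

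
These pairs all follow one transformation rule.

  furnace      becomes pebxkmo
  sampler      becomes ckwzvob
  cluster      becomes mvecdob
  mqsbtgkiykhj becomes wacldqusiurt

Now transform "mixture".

The pattern: shift every letter 10 places forward in the alphabet (wrapping around).
"mixture" → "wshdebo".

wshdebo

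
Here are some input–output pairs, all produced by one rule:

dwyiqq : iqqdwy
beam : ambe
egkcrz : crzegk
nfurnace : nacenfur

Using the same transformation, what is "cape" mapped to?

Each output is the input with this applied: swap the front and back halves of the string.
For "cape" the result is "peca".

peca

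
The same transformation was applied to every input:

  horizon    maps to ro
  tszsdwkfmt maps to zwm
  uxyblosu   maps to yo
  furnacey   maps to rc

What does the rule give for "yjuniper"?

up

Rule — keep one character in every 3, starting at position 3 (positions 3rd, 6th, 9th, ...).
On "yjuniper" that produces "up".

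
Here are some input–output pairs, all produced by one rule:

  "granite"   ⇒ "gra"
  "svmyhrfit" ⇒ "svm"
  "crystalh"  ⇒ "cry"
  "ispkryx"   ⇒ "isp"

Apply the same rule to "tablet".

The transformation: keep only the first 3 characters.
Applying that to "tablet" gives "tab".

tab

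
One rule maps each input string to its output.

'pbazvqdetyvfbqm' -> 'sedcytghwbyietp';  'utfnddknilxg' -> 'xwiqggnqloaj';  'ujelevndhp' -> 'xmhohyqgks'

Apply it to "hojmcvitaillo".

krmpfylwdloor

The pattern: shift every letter 3 places forward in the alphabet (wrapping around).
For "hojmcvitaillo" the result is "krmpfylwdloor".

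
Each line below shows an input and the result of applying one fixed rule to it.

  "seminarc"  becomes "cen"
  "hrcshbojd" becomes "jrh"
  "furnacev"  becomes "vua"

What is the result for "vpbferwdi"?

The rule is to keep one character in every 3, starting at position 2 (positions 2nd, 5th, 8th, ...), then move the last character to the front.
For "vpbferwdi", step one produces "ped"; step two turns that into "dpe".
(Check on "furnacev": → "uav" → "vua" ✓)

dpe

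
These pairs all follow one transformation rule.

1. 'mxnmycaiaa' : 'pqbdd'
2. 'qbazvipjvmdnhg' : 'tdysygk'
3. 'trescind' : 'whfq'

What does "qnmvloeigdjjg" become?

The rule is to keep every other character starting from the first (positions 1st, 3rd, 5th, ...), then shift every letter 3 places forward in the alphabet (wrapping around).
Working it through for "qnmvloeigdjjg": intermediate "qmlegjg", final "tpohjmj".

tpohjmj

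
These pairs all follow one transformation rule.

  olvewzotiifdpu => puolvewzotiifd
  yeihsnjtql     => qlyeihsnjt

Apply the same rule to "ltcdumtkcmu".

multcdumtkc

What's happening: move the last 2 characters to the front (rotate right by 2).
Doing the same to "ltcdumtkcmu": "multcdumtkc".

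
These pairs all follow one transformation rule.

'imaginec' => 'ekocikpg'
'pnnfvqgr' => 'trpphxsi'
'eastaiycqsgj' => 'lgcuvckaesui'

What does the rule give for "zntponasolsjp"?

rbpvrqpcuqnul

The transformation: shift every letter 2 places forward in the alphabet (wrapping around), then move the last character to the front.
Starting from "zntponasolsjp": after the first operation, "bpvrqpcuqnulr"; after the second, "rbpvrqpcuqnul".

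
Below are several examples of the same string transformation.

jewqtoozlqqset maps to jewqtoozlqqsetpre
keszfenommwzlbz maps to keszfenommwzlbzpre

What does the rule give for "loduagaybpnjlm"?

loduagaybpnjlmpre

The pattern: append "pre".
"loduagaybpnjlm" → "loduagaybpnjlmpre".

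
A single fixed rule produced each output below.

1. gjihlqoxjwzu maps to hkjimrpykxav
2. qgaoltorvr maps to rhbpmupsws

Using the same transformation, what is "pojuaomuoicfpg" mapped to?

What's happening: shift every letter 1 place forward in the alphabet (wrapping around).
On "pojuaomuoicfpg" that produces "qpkvbpnvpjdgqh".

qpkvbpnvpjdgqh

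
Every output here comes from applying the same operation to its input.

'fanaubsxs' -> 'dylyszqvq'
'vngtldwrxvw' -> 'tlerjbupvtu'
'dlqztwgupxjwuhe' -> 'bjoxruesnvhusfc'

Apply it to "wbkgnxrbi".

Rule — shift every letter 2 places backward in the alphabet (wrapping around).
Applying that to "wbkgnxrbi" gives "uzielvpzg".

uzielvpzg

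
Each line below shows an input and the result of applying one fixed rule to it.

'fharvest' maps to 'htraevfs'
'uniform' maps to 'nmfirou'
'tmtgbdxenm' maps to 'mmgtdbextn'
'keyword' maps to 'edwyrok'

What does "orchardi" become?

rihcraod

The rule is to swap the first and last characters, then swap each adjacent pair of characters (1↔2, 3↔4, ...).
Applying both steps to "orchardi": "irchardo", then "rihcraod".
(Check on "uniform": → "mniforu" → "nmfirou" ✓)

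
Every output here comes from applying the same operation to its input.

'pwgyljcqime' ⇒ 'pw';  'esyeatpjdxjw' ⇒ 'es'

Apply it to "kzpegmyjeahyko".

In each case the input is transformed by: keep only the first 2 characters.
So "kzpegmyjeahyko" becomes "kz".

kz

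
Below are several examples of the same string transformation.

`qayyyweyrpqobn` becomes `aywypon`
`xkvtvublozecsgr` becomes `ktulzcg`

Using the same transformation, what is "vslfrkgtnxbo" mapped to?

Each output is the input with this applied: keep every other character starting from the second (positions 2nd, 4th, 6th, ...).
Applying that to "vslfrkgtnxbo" gives "sfktxo".

sfktxo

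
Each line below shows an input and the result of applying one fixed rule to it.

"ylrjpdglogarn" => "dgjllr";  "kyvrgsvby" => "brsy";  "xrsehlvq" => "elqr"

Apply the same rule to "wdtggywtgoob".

What's happening: keep every other character starting from the second (positions 2nd, 4th, 6th, ...), then sort the characters into alphabetical order.
For "wdtggywtgoob", step one produces "dgytob"; step two turns that into "bdgoty".

bdgoty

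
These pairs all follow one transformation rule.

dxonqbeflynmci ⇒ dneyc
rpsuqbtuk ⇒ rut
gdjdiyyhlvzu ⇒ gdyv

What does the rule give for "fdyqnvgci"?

What's happening: keep one character in every 3, starting at position 1 (positions 1st, 4th, 7th, ...).
So "fdyqnvgci" becomes "fqg".

fqg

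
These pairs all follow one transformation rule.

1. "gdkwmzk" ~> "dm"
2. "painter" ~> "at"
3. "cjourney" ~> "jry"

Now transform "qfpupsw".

fp

In each case the input is transformed by: keep one character in every 3, starting at position 2 (positions 2nd, 5th, 8th, ...).
Doing the same to "qfpupsw": "fp".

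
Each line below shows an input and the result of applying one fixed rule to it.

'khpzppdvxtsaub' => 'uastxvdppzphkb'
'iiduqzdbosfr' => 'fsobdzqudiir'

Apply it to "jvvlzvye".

yvzlvvje

The pattern: reverse the string, then move the first character to the end.
"jvvlzvye" → "eyvzlvvj" → "yvzlvvje".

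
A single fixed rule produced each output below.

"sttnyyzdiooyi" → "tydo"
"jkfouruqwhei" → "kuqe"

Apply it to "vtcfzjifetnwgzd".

tzfnz

In each case the input is transformed by: keep one character in every 3, starting at position 2 (positions 2nd, 5th, 8th, ...).
Doing the same to "vtcfzjifetnwgzd": "tzfnz".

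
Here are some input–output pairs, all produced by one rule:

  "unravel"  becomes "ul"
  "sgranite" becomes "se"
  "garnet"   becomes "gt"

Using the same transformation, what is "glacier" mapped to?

gr

The rule is to take characters alternately from the front and the back (1st, last, 2nd, 2nd-last, ...), then keep only the first 2 characters.
So "glacier" becomes "gr".
(Check on "garnet": → "gtaern" → "gt" ✓)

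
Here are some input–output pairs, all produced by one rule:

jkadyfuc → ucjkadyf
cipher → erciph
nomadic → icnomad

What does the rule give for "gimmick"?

ckgimmi

In each case the input is transformed by: move the last 2 characters to the front (rotate right by 2).
Doing the same to "gimmick": "ckgimmi".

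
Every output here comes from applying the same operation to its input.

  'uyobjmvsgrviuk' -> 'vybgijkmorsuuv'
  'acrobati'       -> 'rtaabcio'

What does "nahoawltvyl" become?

Each output is the input with this applied: sort the characters into alphabetical order, then move the last 2 characters to the front (rotate right by 2).
Applying both steps to "nahoawltvyl": "aahllnotvwy", then "wyaahllnotv".

wyaahllnotv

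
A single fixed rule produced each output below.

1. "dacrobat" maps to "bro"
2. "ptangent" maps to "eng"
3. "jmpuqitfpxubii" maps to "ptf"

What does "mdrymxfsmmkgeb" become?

mfs

The transformation: take characters alternately from the front and the back (1st, last, 2nd, 2nd-last, ...), then keep only the last 3 characters.
Applying both steps to "mdrymxfsmmkgeb": "mbdergykmmxmfs", then "mfs".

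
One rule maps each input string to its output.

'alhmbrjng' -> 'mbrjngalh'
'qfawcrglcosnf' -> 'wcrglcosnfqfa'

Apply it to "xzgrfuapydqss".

rfuapydqssxzg

In each case the input is transformed by: move the first 3 characters to the end (rotate left by 3).
So "xzgrfuapydqss" becomes "rfuapydqssxzg".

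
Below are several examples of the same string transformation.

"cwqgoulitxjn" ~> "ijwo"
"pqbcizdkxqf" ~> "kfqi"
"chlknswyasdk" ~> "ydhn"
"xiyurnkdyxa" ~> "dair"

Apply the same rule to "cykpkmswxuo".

woyk

Rule — keep one character in every 3, starting at position 2 (positions 2nd, 5th, 8th, ...), then move the first 2 characters to the end (rotate left by 2).
Starting from "cykpkmswxuo": after the first operation, "ykwo"; after the second, "woyk".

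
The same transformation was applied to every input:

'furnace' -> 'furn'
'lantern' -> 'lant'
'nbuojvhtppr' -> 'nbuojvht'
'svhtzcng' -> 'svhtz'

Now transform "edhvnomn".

edhvn

Rule — delete the last 3 characters.
So "edhvnomn" becomes "edhvn".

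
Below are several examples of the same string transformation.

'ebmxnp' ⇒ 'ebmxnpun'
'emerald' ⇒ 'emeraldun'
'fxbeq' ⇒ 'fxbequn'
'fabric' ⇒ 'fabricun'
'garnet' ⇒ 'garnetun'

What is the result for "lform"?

lformun

The transformation: append "un".
"lform" → "lformun".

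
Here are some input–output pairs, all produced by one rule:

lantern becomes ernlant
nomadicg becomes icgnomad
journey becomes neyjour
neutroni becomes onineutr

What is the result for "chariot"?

The rule is to move the last 3 characters to the front (rotate right by 3).
So "chariot" becomes "iotchar".

iotchar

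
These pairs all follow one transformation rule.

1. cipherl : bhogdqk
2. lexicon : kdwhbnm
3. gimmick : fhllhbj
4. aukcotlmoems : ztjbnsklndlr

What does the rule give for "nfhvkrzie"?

megujqyhd

Rule — shift every letter 1 place backward in the alphabet (wrapping around).
On "nfhvkrzie" that produces "megujqyhd".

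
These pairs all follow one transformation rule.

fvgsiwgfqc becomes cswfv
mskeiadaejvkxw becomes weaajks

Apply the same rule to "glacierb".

bcel

Rule — keep every other character starting from the second (positions 2nd, 4th, 6th, ...), then swap the first and last characters.
So "glacierb" becomes "bcel".
(Check on "mskeiadaejvkxw": → "seaajkw" → "weaajks" ✓)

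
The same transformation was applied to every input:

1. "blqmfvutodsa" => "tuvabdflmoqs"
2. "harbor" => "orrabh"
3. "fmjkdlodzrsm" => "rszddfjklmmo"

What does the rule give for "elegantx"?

ntxaeegl

In each case the input is transformed by: sort the characters into alphabetical order, then move the last 3 characters to the front (rotate right by 3).
For "elegantx", step one produces "aeeglntx"; step two turns that into "ntxaeegl".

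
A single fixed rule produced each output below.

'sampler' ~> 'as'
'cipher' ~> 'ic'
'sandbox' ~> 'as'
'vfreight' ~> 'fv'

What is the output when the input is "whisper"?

The transformation: reverse the string, then keep only the last 2 characters.
For "whisper", step one produces "repsihw"; step two turns that into "hw".

hw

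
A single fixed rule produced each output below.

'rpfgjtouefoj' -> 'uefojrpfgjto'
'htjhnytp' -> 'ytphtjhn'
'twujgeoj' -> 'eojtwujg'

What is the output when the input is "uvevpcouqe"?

ouqeuvevpc

Looking at the pairs, the operation is to swap the front and back halves of the string, then move the first character to the end.
"uvevpcouqe" → "ouqeuvevpc".
(Check on "rpfgjtouefoj": → "ouefojrpfgjt" → "uefojrpfgjto" ✓)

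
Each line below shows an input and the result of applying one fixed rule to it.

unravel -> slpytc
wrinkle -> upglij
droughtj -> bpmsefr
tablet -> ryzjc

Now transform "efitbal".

cdgrzy

Each output is the input with this applied: shift every letter 2 places backward in the alphabet (wrapping around), then delete the last character.
Applying both steps to "efitbal": "cdgrzyj", then "cdgrzy".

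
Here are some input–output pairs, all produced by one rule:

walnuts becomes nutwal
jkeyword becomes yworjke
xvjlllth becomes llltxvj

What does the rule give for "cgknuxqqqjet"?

What's happening: delete the last character, then move the first 3 characters to the end (rotate left by 3).
On "cgknuxqqqjet" that produces "nuxqqqjecgk".

nuxqqqjecgk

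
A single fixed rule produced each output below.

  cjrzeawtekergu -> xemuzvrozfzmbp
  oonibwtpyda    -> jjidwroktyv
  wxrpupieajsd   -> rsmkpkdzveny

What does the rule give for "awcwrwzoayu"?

Rule — shift every letter 5 places backward in the alphabet (wrapping around).
So "awcwrwzoayu" becomes "vrxrmrujvtp".

vrxrmrujvtp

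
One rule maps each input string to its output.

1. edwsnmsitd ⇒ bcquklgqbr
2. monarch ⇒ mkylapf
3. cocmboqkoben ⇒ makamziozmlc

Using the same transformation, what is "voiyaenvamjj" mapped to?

The rule is to shift every letter 2 places backward in the alphabet (wrapping around), then swap each adjacent pair of characters (1↔2, 3↔4, ...).
Applying both steps to "voiyaenvamjj": "tmgwycltykhh", then "mtwgcytlkyhh".
(Check on "edwsnmsitd": → "cbuqlkqgrb" → "bcquklgqbr" ✓)

mtwgcytlkyhh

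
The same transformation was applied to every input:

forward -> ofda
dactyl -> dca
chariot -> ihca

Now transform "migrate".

Rule — sort the characters into reverse alphabetical order, then delete the first 3 characters.
Applying both steps to "migrate": "trmigea", then "igea".

igea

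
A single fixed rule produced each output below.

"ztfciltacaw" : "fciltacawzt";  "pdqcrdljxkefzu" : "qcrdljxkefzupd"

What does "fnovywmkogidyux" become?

The pattern: move the first 2 characters to the end (rotate left by 2).
"fnovywmkogidyux" → "ovywmkogidyuxfn".

ovywmkogidyuxfn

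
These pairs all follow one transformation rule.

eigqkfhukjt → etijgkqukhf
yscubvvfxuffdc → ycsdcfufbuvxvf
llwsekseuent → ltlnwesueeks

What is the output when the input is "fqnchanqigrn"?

fnqrngcihqan

Rule — take characters alternately from the front and the back (1st, last, 2nd, 2nd-last, ...).
"fqnchanqigrn" → "fnqrngcihqan".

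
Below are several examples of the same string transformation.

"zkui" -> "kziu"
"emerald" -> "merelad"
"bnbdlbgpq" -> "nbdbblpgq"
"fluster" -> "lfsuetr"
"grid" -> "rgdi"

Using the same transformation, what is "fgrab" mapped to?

In each case the input is transformed by: swap each adjacent pair of characters (1↔2, 3↔4, ...).
For "fgrab" the result is "gfarb".

gfarb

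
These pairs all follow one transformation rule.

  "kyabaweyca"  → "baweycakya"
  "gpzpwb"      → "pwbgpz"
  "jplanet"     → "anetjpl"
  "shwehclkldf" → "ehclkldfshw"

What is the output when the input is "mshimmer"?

Looking at the pairs, the operation is to move the first 3 characters to the end (rotate left by 3).
"mshimmer" → "immermsh".

immermsh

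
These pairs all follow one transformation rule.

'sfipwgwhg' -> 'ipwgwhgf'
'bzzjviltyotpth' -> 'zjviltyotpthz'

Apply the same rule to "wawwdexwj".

In each case the input is transformed by: delete the first character, then move the first character to the end.
Starting from "wawwdexwj": after the first operation, "awwdexwj"; after the second, "wwdexwja".
(Check on "bzzjviltyotpth": → "zzjviltyotpth" → "zjviltyotpthz" ✓)

wwdexwja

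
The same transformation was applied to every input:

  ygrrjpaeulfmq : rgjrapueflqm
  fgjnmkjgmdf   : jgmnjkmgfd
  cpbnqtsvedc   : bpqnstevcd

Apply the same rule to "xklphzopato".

The pattern: delete the first character, then swap each adjacent pair of characters (1↔2, 3↔4, ...).
Applying that to "xklphzopato" gives "lkhpozapot".

lkhpozapot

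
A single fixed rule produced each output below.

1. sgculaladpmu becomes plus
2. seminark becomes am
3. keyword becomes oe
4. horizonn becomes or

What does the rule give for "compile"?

io

Each output is the input with this applied: reverse the string, then keep one character in every 3, starting at position 3 (positions 3rd, 6th, 9th, ...).
Working it through for "compile": intermediate "elipmoc", final "io".
(Check on "horizonn": → "nnoziroh" → "or" ✓)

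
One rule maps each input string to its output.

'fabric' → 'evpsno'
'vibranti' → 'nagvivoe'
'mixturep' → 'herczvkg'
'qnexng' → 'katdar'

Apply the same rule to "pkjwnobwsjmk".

The rule is to shift every letter 13 places forward in the alphabet (wrapping around) — i.e. ROT13, then swap the front and back halves of the string.
"pkjwnobwsjmk" → "cxwjabojfwzx" → "ojfwzxcxwjab".

ojfwzxcxwjab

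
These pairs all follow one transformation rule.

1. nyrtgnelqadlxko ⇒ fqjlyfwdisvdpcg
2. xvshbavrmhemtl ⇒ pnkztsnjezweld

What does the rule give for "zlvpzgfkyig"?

rdnhryxcqay

Rule — shift every letter 8 places backward in the alphabet (wrapping around).
On "zlvpzgfkyig" that produces "rdnhryxcqay".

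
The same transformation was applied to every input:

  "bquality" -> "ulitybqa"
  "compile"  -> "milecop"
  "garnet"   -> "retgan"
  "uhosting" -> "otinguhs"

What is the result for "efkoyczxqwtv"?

The pattern: move the first 3 characters to the end (rotate left by 3), then swap the first and last characters.
Applying both steps to "efkoyczxqwtv": "oyczxqwtvefk", then "kyczxqwtvefo".

kyczxqwtvefo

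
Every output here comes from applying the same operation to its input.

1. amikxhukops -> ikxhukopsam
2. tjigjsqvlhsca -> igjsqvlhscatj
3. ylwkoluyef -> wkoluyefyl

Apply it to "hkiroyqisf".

The rule is to move the first 2 characters to the end (rotate left by 2).
Doing the same to "hkiroyqisf": "iroyqisfhk".

iroyqisfhk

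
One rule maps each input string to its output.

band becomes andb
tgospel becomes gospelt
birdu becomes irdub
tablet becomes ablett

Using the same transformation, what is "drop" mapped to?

ropd

Rule — move the first character to the end.
"drop" → "ropd".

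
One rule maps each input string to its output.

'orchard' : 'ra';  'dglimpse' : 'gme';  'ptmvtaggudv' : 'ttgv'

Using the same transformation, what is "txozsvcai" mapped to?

xsa

The rule is to keep one character in every 3, starting at position 2 (positions 2nd, 5th, 8th, ...).
So "txozsvcai" becomes "xsa".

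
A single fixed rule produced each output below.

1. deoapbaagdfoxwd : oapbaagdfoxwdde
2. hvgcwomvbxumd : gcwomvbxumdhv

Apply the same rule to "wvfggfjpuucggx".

In each case the input is transformed by: move the first 2 characters to the end (rotate left by 2).
Applying that to "wvfggfjpuucggx" gives "fggfjpuucggxwv".

fggfjpuucggxwv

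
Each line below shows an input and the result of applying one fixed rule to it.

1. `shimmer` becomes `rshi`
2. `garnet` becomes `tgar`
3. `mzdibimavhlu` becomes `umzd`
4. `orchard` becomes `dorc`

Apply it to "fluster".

rflu

Looking at the pairs, the operation is to move the last character to the front, then keep only the first 4 characters.
"fluster" → "rfluste" → "rflu".
(Check on "garnet": → "tgarne" → "tgar" ✓)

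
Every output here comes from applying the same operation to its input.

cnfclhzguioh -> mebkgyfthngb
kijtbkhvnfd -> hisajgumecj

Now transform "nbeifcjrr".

adhebiqqm

The pattern: shift every letter 1 place backward in the alphabet (wrapping around), then move the first character to the end.
Applying that to "nbeifcjrr" gives "adhebiqqm".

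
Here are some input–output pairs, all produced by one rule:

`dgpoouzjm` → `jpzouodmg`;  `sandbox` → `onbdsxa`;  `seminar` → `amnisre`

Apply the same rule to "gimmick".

The pattern: take characters alternately from the front and the back (1st, last, 2nd, 2nd-last, ...), then move the first 3 characters to the end (rotate left by 3).
On "gimmick": the first step gives "gkicmim", and the second then gives "cmimgki".

cmimgki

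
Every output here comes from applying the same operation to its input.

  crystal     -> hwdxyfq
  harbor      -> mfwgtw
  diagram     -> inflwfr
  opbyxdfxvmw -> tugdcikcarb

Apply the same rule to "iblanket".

ngqfspjy

In each case the input is transformed by: shift every letter 5 places forward in the alphabet (wrapping around).
"iblanket" → "ngqfspjy".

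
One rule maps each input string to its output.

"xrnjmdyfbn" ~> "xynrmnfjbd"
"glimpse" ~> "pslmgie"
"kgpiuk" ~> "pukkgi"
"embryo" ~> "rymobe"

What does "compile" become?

The rule is to sort the characters into reverse alphabetical order, then swap each adjacent pair of characters (1↔2, 3↔4, ...).
"compile" → "pomliec" → "oplmeic".

oplmeic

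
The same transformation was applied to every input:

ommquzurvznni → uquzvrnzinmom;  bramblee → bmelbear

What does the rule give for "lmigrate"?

The rule is to move the first 3 characters to the end (rotate left by 3), then swap each adjacent pair of characters (1↔2, 3↔4, ...).
Applying both steps to "lmigrate": "gratelmi", then "rgtaleim".

rgtaleim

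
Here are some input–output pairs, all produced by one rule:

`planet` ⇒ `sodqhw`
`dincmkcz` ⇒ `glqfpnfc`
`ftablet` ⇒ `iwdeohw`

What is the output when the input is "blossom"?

eorvvrp

The pattern: shift every letter 3 places forward in the alphabet (wrapping around).
So "blossom" becomes "eorvvrp".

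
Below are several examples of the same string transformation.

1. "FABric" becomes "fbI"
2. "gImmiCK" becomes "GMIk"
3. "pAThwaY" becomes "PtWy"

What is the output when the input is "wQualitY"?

WULT

What's happening: flip the case of every letter, then keep every other character starting from the first (positions 1st, 3rd, 5th, ...).
Working it through for "wQualitY": intermediate "WqUALITy", final "WULT".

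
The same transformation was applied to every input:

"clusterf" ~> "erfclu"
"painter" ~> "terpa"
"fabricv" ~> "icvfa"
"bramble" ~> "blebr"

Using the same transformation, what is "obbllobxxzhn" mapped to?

zhnobbllob

Rule — move the last 3 characters to the front (rotate right by 3), then delete the last 2 characters.
Applying both steps to "obbllobxxzhn": "zhnobbllobxx", then "zhnobbllob".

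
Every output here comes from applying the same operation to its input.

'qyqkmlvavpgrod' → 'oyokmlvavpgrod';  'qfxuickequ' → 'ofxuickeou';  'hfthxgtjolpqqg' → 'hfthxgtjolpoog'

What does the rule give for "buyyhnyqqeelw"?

buyyhnyooeelw

In each case the input is transformed by: replace every "q" with "o".
Applying that to "buyyhnyqqeelw" gives "buyyhnyooeelw".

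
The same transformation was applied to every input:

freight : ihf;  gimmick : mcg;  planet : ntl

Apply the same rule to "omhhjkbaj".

Each output is the input with this applied: move the first 2 characters to the end (rotate left by 2), then keep every other character starting from the second (positions 2nd, 4th, 6th, ...).
"omhhjkbaj" → "hhjkbajom" → "hkao".

hkao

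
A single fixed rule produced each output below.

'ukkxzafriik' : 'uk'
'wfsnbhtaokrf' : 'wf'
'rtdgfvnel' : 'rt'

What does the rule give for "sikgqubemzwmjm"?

si

What's happening: keep only the first 2 characters.
On "sikgqubemzwmjm" that produces "si".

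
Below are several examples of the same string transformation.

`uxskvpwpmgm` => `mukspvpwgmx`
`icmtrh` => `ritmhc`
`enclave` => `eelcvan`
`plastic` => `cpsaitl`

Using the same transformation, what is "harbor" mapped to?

Looking at the pairs, the operation is to swap each adjacent pair of characters (1↔2, 3↔4, ...), then swap the first and last characters.
For "harbor", step one produces "ahbrro"; step two turns that into "ohbrra".

ohbrra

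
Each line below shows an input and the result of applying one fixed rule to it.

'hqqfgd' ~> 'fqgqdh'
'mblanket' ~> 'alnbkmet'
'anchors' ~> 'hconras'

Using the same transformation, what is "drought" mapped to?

uogrhdt

In each case the input is transformed by: move the first 3 characters to the end (rotate left by 3), then take characters alternately from the front and the back (1st, last, 2nd, 2nd-last, ...).
"drought" → "ughtdro" → "uogrhdt".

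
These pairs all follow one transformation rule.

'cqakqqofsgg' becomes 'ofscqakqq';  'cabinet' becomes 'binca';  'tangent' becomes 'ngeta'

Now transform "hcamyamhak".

amhhcamy

Looking at the pairs, the operation is to delete the last 2 characters, then move the last 3 characters to the front (rotate right by 3).
Applying both steps to "hcamyamhak": "hcamyamh", then "amhhcamy".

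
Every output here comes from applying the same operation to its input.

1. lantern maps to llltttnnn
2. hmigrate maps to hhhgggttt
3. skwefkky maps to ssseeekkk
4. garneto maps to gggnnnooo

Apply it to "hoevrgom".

The rule is to keep one character in every 3, starting at position 1 (positions 1st, 4th, 7th, ...), then repeat every character 3 times.
Applying that to "hoevrgom" gives "hhhvvvooo".

hhhvvvooo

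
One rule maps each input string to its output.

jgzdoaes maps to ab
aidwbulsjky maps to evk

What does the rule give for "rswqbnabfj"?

xog

The rule is to shift every letter 1 place forward in the alphabet (wrapping around), then keep one character in every 3, starting at position 3 (positions 3rd, 6th, 9th, ...).
On "rswqbnabfj": the first step gives "stxrcobcgk", and the second then gives "xog".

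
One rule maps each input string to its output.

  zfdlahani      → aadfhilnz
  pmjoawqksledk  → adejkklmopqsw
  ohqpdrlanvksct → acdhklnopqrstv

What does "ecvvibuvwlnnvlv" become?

bceillnnuvvvvvw

The rule is to sort the characters into alphabetical order.
For "ecvvibuvwlnnvlv" the result is "bceillnnuvvvvvw".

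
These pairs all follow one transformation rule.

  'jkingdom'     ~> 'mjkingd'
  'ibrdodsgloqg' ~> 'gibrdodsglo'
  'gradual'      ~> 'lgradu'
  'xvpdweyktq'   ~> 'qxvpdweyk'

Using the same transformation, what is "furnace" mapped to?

In each case the input is transformed by: move the last 2 characters to the front (rotate right by 2), then delete the first character.
Starting from "furnace": after the first operation, "cefurna"; after the second, "efurna".

efurna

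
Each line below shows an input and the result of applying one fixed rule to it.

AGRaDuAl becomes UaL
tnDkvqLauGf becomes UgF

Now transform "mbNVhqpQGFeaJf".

In each case the input is transformed by: flip the case of every letter, then keep only the last 3 characters.
"mbNVhqpQGFeaJf" → "MBnvHQPqgfEAjF" → "AjF".

AjF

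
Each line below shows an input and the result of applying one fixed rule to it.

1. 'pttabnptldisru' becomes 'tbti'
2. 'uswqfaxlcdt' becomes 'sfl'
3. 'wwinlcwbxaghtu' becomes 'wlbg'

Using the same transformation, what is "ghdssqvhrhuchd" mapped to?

hshu

The transformation: delete the last 3 characters, then keep one character in every 3, starting at position 2 (positions 2nd, 5th, 8th, ...).
Applying both steps to "ghdssqvhrhuchd": "ghdssqvhrhu", then "hshu".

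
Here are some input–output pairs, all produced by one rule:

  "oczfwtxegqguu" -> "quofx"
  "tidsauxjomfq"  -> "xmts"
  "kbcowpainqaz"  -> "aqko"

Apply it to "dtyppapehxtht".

The pattern: keep one character in every 3, starting at position 1 (positions 1st, 4th, 7th, ...), then move the last 2 characters to the front (rotate right by 2).
Working it through for "dtyppapehxtht": intermediate "dppxt", final "xtdpp".

xtdpp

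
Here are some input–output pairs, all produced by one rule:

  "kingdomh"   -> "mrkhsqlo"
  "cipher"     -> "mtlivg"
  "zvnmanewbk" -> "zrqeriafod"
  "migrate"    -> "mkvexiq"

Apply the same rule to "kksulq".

The pattern: move the first character to the end, then shift every letter 4 places forward in the alphabet (wrapping around).
For "kksulq" the result is "owypuo".

owypuo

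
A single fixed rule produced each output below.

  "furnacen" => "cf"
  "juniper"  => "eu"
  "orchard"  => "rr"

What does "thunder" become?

eh

Rule — move the first 3 characters to the end (rotate left by 3), then keep one character in every 3, starting at position 3 (positions 3rd, 6th, 9th, ...).
Starting from "thunder": after the first operation, "nderthu"; after the second, "eh".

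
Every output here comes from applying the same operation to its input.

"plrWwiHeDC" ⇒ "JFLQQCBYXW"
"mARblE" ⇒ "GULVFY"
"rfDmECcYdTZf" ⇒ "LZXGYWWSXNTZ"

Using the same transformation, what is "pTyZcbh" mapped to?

What's happening: shift every letter 6 places backward in the alphabet (wrapping around), then convert every letter to uppercase.
"pTyZcbh" → "jNsTwvb" → "JNSTWVB".

JNSTWVB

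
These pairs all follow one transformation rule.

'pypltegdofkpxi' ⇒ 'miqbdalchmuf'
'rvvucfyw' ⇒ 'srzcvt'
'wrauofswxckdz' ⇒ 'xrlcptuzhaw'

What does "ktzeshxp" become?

wbpeum

Looking at the pairs, the operation is to delete the first 2 characters, then shift every letter 3 places backward in the alphabet (wrapping around).
For "ktzeshxp", step one produces "zeshxp"; step two turns that into "wbpeum".
(Check on "rvvucfyw": → "vucfyw" → "srzcvt" ✓)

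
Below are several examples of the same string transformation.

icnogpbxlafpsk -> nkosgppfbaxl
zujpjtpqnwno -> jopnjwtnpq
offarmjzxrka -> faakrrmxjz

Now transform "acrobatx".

Looking at the pairs, the operation is to delete the first 2 characters, then take characters alternately from the front and the back (1st, last, 2nd, 2nd-last, ...).
Starting from "acrobatx": after the first operation, "robatx"; after the second, "rxotba".

rxotba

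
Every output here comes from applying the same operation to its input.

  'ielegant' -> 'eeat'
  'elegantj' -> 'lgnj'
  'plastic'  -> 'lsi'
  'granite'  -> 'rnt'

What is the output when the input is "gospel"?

opl

Each output is the input with this applied: keep every other character starting from the second (positions 2nd, 4th, 6th, ...).
So "gospel" becomes "opl".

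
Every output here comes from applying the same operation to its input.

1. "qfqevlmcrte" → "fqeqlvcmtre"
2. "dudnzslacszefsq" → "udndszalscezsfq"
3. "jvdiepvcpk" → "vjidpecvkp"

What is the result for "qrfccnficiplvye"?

rqcfncificlpyve

The transformation: swap each adjacent pair of characters (1↔2, 3↔4, ...).
So "qrfccnficiplvye" becomes "rqcfncificlpyve".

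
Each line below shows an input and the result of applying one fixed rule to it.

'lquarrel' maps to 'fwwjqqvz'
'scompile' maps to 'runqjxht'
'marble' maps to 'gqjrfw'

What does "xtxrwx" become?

wbccyc

Looking at the pairs, the operation is to shift every letter 5 places forward in the alphabet (wrapping around), then move the first 3 characters to the end (rotate left by 3).
For "xtxrwx", step one produces "cycwbc"; step two turns that into "wbccyc".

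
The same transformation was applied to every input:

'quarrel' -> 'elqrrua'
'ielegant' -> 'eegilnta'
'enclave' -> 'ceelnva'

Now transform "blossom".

lmoossb

Looking at the pairs, the operation is to sort the characters into alphabetical order, then move the first character to the end.
"blossom" → "blmooss" → "lmoossb".
(Check on "enclave": → "aceelnv" → "ceelnva" ✓)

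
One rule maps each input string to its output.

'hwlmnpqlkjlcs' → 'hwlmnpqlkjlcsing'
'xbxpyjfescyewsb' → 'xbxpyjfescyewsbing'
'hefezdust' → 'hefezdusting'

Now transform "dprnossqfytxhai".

In each case the input is transformed by: append "ing".
Applying that to "dprnossqfytxhai" gives "dprnossqfytxhaiing".

dprnossqfytxhaiing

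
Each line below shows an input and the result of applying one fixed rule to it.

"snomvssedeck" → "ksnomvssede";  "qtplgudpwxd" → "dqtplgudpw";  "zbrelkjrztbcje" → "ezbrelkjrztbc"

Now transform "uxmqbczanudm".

muxmqbczanu

What's happening: move the last character to the front, then delete the last character.
For "uxmqbczanudm", step one produces "muxmqbczanud"; step two turns that into "muxmqbczanu".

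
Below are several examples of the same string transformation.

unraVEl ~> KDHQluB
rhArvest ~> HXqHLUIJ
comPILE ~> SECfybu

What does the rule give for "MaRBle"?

cQhrBU

Each output is the input with this applied: flip the case of every letter, then shift every letter 10 places backward in the alphabet (wrapping around).
Applying that to "MaRBle" gives "cQhrBU".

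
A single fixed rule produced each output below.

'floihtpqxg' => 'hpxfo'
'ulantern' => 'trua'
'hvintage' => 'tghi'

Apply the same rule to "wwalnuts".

The pattern: keep every other character starting from the first (positions 1st, 3rd, 5th, ...), then move the first 2 characters to the end (rotate left by 2).
Applying that to "wwalnuts" gives "ntwa".
(Check on "floihtpqxg": → "fohpx" → "hpxfo" ✓)

ntwa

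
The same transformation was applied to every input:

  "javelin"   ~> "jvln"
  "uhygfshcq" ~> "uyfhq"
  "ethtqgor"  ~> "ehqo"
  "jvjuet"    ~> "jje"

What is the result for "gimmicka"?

The transformation: keep every other character starting from the first (positions 1st, 3rd, 5th, ...).
On "gimmicka" that produces "gmik".

gmik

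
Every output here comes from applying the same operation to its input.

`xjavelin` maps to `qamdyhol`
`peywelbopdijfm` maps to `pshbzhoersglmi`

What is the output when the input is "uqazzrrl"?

oxtdccuu

In each case the input is transformed by: shift every letter 3 places forward in the alphabet (wrapping around), then move the last character to the front.
"uqazzrrl" → "xtdccuuo" → "oxtdccuu".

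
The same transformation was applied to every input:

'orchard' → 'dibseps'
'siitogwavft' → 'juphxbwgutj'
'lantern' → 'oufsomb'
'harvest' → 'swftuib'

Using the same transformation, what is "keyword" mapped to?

zxpself

The pattern: shift every letter 1 place forward in the alphabet (wrapping around), then move the first 2 characters to the end (rotate left by 2).
Working it through for "keyword": intermediate "lfzxpse", final "zxpself".
(Check on "harvest": → "ibswftu" → "swftuib" ✓)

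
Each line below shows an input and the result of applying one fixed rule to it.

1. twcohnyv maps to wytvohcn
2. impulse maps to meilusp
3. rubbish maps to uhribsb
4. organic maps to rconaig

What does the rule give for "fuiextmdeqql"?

Looking at the pairs, the operation is to swap each adjacent pair of characters (1↔2, 3↔4, ...), then take characters alternately from the front and the back (1st, last, 2nd, 2nd-last, ...).
For "fuiextmdeqql", step one produces "ufeitxdmqelq"; step two turns that into "uqfleeiqtmxd".

uqfleeiqtmxd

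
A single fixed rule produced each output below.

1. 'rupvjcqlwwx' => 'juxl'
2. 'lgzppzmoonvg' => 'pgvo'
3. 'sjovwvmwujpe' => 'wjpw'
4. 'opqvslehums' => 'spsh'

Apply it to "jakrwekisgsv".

The transformation: keep one character in every 3, starting at position 2 (positions 2nd, 5th, 8th, ...), then swap each adjacent pair of characters (1↔2, 3↔4, ...).
Starting from "jakrwekisgsv": after the first operation, "awis"; after the second, "wasi".

wasi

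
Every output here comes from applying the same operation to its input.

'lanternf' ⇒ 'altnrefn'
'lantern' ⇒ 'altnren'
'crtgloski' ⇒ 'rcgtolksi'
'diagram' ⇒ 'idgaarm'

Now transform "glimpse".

Rule — swap each adjacent pair of characters (1↔2, 3↔4, ...).
Applying that to "glimpse" gives "lgmispe".

lgmispe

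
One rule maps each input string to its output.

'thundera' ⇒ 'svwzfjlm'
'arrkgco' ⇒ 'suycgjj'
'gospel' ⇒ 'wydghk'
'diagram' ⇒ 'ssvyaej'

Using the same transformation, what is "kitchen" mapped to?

uwzacfl

What's happening: sort the characters into alphabetical order, then shift every letter 8 places backward in the alphabet (wrapping around).
Starting from "kitchen": after the first operation, "cehiknt"; after the second, "uwzacfl".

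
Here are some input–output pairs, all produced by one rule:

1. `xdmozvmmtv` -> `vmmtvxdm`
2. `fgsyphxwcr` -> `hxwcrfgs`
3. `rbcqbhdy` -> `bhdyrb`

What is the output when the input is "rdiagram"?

In each case the input is transformed by: swap the front and back halves of the string, then delete the last 2 characters.
Starting from "rdiagram": after the first operation, "gramrdia"; after the second, "gramrd".

gramrd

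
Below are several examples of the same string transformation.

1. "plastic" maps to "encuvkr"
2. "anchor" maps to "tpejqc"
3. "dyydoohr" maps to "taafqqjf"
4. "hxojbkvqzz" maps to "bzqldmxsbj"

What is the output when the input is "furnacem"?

owtpcegh

In each case the input is transformed by: shift every letter 2 places forward in the alphabet (wrapping around), then swap the first and last characters.
Doing the same to "furnacem": "owtpcegh".
(Check on "dyydoohr": → "faafqqjt" → "taafqqjf" ✓)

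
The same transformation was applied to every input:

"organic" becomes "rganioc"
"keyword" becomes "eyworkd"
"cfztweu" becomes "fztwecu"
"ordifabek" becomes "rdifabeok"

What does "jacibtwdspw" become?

acibtwdspjw

The rule is to swap the first and last characters, then move the first character to the end.
So "jacibtwdspw" becomes "acibtwdspjw".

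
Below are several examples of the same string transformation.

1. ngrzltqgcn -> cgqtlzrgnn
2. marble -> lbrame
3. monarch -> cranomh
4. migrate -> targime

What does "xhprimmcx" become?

cmmirphxx

The rule is to move the last character to the front, then reverse the string.
Working it through for "xhprimmcx": intermediate "xxhprimmc", final "cmmirphxx".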